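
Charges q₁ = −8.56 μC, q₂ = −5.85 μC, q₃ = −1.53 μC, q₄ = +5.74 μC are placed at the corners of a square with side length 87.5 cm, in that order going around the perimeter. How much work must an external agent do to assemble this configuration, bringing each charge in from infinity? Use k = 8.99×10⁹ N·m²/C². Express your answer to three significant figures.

-0.137 J

The assembly work is the sum of pairwise potential energies, U = Σ_{i<j} kqᵢqⱼ/rᵢⱼ.
The four side pairs have separation 0.875 m and the two diagonal pairs 1.24 m.
Summing all 6 pair terms gives U = -0.137 J.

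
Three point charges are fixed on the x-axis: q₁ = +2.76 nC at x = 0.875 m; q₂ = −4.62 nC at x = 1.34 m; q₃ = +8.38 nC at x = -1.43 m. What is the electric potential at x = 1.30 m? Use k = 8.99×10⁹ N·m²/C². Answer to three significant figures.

Electric potential is a scalar, so the contributions from each charge add algebraically: V = Σ kqᵢ/rᵢ.
Distances from the field point to each charge: r₁ = 0.425 m, r₂ = 0.0400 m, r₃ = 2.73 m.
V = k[(2.76×10⁻⁹)/(0.425) + (-4.62×10⁻⁹)/(0.0400) + (8.38×10⁻⁹)/(2.73)] = -952 V.

-952 V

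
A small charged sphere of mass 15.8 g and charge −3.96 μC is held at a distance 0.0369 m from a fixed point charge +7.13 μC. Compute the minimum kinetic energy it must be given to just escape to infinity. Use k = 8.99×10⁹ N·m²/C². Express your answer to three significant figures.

6.88 J

To just escape, total mechanical energy must reach zero at infinity: ½mv²_min + U = 0, so ½mv²_min = −U = |kQq|/r.
|U| = |kQq|/r = (8.99×10⁹ N·m²/C²)(7.13×10⁻⁶)(3.96×10⁻⁶)/(0.0369) = 6.88 J.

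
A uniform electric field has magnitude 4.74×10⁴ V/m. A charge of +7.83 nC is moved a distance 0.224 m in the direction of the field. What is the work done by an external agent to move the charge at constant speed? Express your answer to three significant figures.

The potential change for a displacement 0.224 m in the direction of the field is ΔV = −Ed = -1.06×10⁴ V.
W_ext = qΔV = -8.31×10⁻⁵ J.

-8.31×10⁻⁵ J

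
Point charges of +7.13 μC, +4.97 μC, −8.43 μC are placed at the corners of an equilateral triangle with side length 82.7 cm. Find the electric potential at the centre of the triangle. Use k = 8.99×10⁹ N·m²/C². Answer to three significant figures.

Electric potential is a scalar, so the contributions from each charge add algebraically: V = Σ kqᵢ/rᵢ.
The distance from each vertex to the centroid is a/√3 = 0.477 m.
V = k[(7.13×10⁻⁶)/(0.477) + (4.97×10⁻⁶)/(0.477) + (-8.43×10⁻⁶)/(0.477)] = 6.91×10⁴ V.

6.91×10⁴ V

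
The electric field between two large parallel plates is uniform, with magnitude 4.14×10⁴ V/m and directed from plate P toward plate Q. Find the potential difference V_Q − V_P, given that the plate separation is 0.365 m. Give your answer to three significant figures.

-1.51×10⁴ V

In a uniform field, potential decreases in the direction of E: ΔV = −E·d for a displacement d parallel to E.
Going from P to Q is a displacement of 0.365 m along the field, so V_Q − V_P = −Ed = -1.51×10⁴ V.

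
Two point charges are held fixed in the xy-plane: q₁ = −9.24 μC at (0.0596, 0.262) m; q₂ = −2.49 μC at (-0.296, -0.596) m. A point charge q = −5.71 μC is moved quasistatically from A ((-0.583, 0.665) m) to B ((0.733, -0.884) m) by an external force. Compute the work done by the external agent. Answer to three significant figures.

-0.248 J

For quasistatic motion the external work equals the change in potential energy: W_ext = qΔV = q(V_B − V_A).
At A: distances to the source charges are 0.759 m, 1.29 m; V_A = Σ kqᵢ/rᵢ = -1.27×10⁵ V.
At B: distances to the source charges are 1.33 m, 1.07 m; V_B = Σ kqᵢ/rᵢ = -8.34×10⁴ V.
ΔV = V_B − V_A = 4.34×10⁴ V.
W_ext = qΔV = (-5.71×10⁻⁶ C)(4.34×10⁴ V) = -0.248 J.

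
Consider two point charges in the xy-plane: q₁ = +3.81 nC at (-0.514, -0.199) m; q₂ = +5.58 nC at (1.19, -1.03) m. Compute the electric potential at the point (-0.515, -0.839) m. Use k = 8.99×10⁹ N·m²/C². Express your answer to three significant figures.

The total potential is the scalar sum of each charge's contribution, V = Σ kqᵢ/rᵢ.
Distances from the field point to each charge: r₁ = 0.640 m, r₂ = 1.72 m.
V = k[(3.81×10⁻⁹)/(0.640) + (5.58×10⁻⁹)/(1.72)] = 82.8 V.

82.8 V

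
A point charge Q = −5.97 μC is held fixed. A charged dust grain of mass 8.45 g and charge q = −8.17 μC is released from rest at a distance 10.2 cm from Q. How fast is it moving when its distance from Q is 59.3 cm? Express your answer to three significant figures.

Only the electrostatic force acts, so mechanical energy is conserved: ½mv² = U₁ − U₂ = kQq(1/r₁ − 1/r₂).
U₁ − U₂ = (8.99×10⁹ N·m²/C²)(-5.97×10⁻⁶ C)(-8.17×10⁻⁶ C)(1/0.102 − 1/0.593) = 3.56 J.
v = √(2·3.56/8.45×10⁻³) = 29.0 m/s.

29.0 m/s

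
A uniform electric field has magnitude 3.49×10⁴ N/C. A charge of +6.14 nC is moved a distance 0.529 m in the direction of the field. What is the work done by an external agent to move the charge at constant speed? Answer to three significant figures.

The potential change for a displacement 0.529 m in the direction of the field is ΔV = −Ed = -1.85×10⁴ V.
W_ext = qΔV = -1.13×10⁻⁴ J.

-1.13×10⁻⁴ J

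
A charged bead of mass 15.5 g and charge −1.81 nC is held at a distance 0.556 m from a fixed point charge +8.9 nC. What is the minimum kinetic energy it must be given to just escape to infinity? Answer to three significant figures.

To just escape, total mechanical energy must reach zero at infinity: ½mv²_min + U = 0, so ½mv²_min = −U = |kQq|/r.
|U| = |kQq|/r = (8.99×10⁹ N·m²/C²)(8.90×10⁻⁹)(1.81×10⁻⁹)/(0.556) = 2.60×10⁻⁷ J.

2.60×10⁻⁷ J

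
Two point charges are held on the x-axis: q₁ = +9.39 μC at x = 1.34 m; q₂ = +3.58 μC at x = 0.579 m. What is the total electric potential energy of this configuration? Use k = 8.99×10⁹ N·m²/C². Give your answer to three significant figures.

The assembly work is the sum of pairwise potential energies, U = Σ_{i<j} kqᵢqⱼ/rᵢⱼ.
Pair separations: r₁₂ = 0.761 m.
U = (0.397) = 0.397 J.

0.397 J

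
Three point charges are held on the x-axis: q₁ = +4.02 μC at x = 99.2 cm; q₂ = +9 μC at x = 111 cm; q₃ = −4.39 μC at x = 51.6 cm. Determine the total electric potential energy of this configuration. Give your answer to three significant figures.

The assembly work is the sum of pairwise potential energies, U = Σ_{i<j} kqᵢqⱼ/rᵢⱼ.
Pair separations: r₁₂ = 0.118 m, r₁₃ = 0.476 m, r₂₃ = 0.594 m.
U = (2.76) + (-0.333) + (-0.598) = 1.83 J.

1.83 J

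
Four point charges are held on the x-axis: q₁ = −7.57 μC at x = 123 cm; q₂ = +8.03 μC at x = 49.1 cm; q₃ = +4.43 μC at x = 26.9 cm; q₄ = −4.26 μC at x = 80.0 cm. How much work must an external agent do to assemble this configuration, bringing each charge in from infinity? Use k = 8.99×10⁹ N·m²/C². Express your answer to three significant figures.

-0.253 J

The assembly work is the sum of pairwise potential energies, U = Σ_{i<j} kqᵢqⱼ/rᵢⱼ.
Pair separations: r₁₂ = 0.739 m, r₁₃ = 0.961 m, r₁₄ = 0.430 m, r₂₃ = 0.222 m, r₂₄ = 0.309 m, r₃₄ = 0.531 m.
Summing all 6 pair terms gives U = -0.253 J.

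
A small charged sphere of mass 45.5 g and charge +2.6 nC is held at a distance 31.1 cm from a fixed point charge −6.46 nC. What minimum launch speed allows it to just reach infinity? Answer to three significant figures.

To just escape, total mechanical energy must reach zero at infinity: ½mv²_min + U = 0, so ½mv²_min = −U = |kQq|/r.
|U| = |kQq|/r = (8.99×10⁹ N·m²/C²)(6.46×10⁻⁹)(2.60×10⁻⁹)/(0.311) = 4.86×10⁻⁷ J.
v_min = √(2|U|/m) = √(2·4.86×10⁻⁷/0.0455) = 4.62×10⁻³ m/s.

4.62×10⁻³ m/s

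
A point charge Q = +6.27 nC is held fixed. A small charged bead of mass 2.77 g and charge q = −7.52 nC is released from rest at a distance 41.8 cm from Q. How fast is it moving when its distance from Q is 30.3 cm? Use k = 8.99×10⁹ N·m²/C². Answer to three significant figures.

Only the electrostatic force acts, so mechanical energy is conserved: ½mv² = U₁ − U₂ = kQq(1/r₁ − 1/r₂).
U₁ − U₂ = (8.99×10⁹ N·m²/C²)(6.27×10⁻⁹ C)(-7.52×10⁻⁹ C)(1/0.418 − 1/0.303) = 3.85×10⁻⁷ J.
v = √(2·3.85×10⁻⁷/2.77×10⁻³) = 0.0167 m/s.

0.0167 m/s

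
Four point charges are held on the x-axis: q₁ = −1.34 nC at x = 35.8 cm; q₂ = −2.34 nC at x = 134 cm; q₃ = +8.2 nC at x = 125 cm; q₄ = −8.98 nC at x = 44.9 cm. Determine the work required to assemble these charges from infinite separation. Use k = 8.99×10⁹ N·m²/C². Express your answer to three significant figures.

-1.42×10⁻⁶ J

The assembly work is the sum of pairwise potential energies, U = Σ_{i<j} kqᵢqⱼ/rᵢⱼ.
Pair separations: r₁₂ = 0.982 m, r₁₃ = 0.892 m, r₁₄ = 0.0910 m, r₂₃ = 0.0900 m, r₂₄ = 0.891 m, r₃₄ = 0.801 m.
Summing all 6 pair terms gives U = -1.42×10⁻⁶ J.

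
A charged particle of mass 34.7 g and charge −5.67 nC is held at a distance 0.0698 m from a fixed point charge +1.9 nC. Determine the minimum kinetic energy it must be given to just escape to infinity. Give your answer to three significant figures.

1.39×10⁻⁶ J

To just escape, total mechanical energy must reach zero at infinity: ½mv²_min + U = 0, so ½mv²_min = −U = |kQq|/r.
|U| = |kQq|/r = (8.99×10⁹ N·m²/C²)(1.90×10⁻⁹)(5.67×10⁻⁹)/(0.0698) = 1.39×10⁻⁶ J.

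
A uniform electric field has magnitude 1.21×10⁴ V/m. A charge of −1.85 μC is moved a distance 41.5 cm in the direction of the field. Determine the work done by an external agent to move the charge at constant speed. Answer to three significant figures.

9.29×10⁻³ J

The potential change for a displacement 41.5 cm in the direction of the field is ΔV = −Ed = -5020 V.
W_ext = qΔV = 9.29×10⁻³ J.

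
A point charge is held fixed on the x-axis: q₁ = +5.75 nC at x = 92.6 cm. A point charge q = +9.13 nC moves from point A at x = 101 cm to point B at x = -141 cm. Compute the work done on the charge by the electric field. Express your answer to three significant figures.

5.42×10⁻⁶ J

The work done by the electric force is W_field = −ΔU = −q(V_B − V_A) = q(V_A − V_B).
At A: distance to the source charge is 0.0840 m; V_A = kq₁/r = 615 V.
At B: distance to the source charge is 2.34 m; V_B = kq₁/r = 22.1 V.
ΔV = V_B − V_A = -593 V.
W_field = −qΔV = −(9.13×10⁻⁹ C)(-593 V) = 5.42×10⁻⁶ J.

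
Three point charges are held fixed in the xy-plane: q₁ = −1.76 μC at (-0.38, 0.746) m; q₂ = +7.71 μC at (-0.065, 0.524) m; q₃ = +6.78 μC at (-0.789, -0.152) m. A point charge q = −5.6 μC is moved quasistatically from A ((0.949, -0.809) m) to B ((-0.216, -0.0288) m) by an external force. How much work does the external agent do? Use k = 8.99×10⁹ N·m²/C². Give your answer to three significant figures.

-0.776 J

For quasistatic motion the external work equals the change in potential energy: W_ext = qΔV = q(V_B − V_A).
At A: distances to the source charges are 2.05 m, 1.67 m, 1.86 m; V_A = Σ kqᵢ/rᵢ = 6.65×10⁴ V.
At B: distances to the source charges are 0.792 m, 0.573 m, 0.586 m; V_B = Σ kqᵢ/rᵢ = 2.05×10⁵ V.
ΔV = V_B − V_A = 1.39×10⁵ V.
W_ext = qΔV = (-5.60×10⁻⁶ C)(1.39×10⁵ V) = -0.776 J.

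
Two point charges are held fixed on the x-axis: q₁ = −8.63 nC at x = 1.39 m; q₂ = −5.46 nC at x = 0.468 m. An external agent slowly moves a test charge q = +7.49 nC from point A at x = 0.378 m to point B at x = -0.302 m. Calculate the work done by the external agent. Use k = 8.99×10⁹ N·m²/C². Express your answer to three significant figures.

For quasistatic motion the external work equals the change in potential energy: W_ext = qΔV = q(V_B − V_A).
At A: distances to the source charges are 1.01 m, 0.0900 m; V_A = Σ kqᵢ/rᵢ = -622 V.
At B: distances to the source charges are 1.69 m, 0.770 m; V_B = Σ kqᵢ/rᵢ = -110 V.
ΔV = V_B − V_A = 512 V.
W_ext = qΔV = (7.49×10⁻⁹ C)(512 V) = 3.84×10⁻⁶ J.

3.84×10⁻⁶ J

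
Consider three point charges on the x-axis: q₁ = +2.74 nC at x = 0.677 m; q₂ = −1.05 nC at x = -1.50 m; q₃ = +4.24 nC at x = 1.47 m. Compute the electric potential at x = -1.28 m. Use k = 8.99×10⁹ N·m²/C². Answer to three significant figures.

Electric potential is a scalar, so the contributions from each charge add algebraically: V = Σ kqᵢ/rᵢ.
Distances from the field point to each charge: r₁ = 1.96 m, r₂ = 0.220 m, r₃ = 2.75 m.
V = k[(2.74×10⁻⁹)/(1.96) + (-1.05×10⁻⁹)/(0.220) + (4.24×10⁻⁹)/(2.75)] = -16.5 V.

-16.5 V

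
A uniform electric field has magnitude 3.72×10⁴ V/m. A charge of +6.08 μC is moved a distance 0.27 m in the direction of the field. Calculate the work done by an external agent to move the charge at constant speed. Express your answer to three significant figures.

The potential change for a displacement 0.27 m in the direction of the field is ΔV = −Ed = -1.00×10⁴ V.
W_ext = qΔV = -0.0611 J.

-0.0611 J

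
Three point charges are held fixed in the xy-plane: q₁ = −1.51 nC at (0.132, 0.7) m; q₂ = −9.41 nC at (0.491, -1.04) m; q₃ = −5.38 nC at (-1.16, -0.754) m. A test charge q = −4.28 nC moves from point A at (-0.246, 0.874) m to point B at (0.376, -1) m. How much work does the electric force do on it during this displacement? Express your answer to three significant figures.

-2.71×10⁻⁶ J

The work done by the electric force is W_field = −ΔU = −q(V_B − V_A) = q(V_A − V_B).
At A: distances to the source charges are 0.416 m, 2.05 m, 1.87 m; V_A = Σ kqᵢ/rᵢ = -99.8 V.
At B: distances to the source charges are 1.72 m, 0.122 m, 1.56 m; V_B = Σ kqᵢ/rᵢ = -734 V.
ΔV = V_B − V_A = -634 V.
W_field = −qΔV = −(-4.28×10⁻⁹ C)(-634 V) = -2.71×10⁻⁶ J.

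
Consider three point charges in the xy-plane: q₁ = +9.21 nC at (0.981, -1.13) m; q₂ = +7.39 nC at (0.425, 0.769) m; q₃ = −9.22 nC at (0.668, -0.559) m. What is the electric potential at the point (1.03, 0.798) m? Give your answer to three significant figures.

93.6 V

The total potential is the scalar sum of each charge's contribution, V = Σ kqᵢ/rᵢ.
Distances from the field point to each charge: r₁ = 1.93 m, r₂ = 0.606 m, r₃ = 1.40 m.
V = k[(9.21×10⁻⁹)/(1.93) + (7.39×10⁻⁹)/(0.606) + (-9.22×10⁻⁹)/(1.40)] = 93.6 V.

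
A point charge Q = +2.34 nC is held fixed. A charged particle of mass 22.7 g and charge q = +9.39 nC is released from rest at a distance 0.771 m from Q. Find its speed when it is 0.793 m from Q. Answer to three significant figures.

7.91×10⁻⁴ m/s

Only the electrostatic force acts, so mechanical energy is conserved: ½mv² = U₁ − U₂ = kQq(1/r₁ − 1/r₂).
U₁ − U₂ = (8.99×10⁹ N·m²/C²)(2.34×10⁻⁹ C)(9.39×10⁻⁹ C)(1/0.771 − 1/0.793) = 7.11×10⁻⁹ J.
v = √(2·7.11×10⁻⁹/0.0227) = 7.91×10⁻⁴ m/s.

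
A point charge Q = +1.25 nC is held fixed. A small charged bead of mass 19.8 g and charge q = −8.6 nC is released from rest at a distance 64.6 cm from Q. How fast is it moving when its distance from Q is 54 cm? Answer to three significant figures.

Only the electrostatic force acts, so mechanical energy is conserved: ½mv² = U₁ − U₂ = kQq(1/r₁ − 1/r₂).
U₁ − U₂ = (8.99×10⁹ N·m²/C²)(1.25×10⁻⁹ C)(-8.60×10⁻⁹ C)(1/0.646 − 1/0.540) = 2.94×10⁻⁸ J.
v = √(2·2.94×10⁻⁸/0.0198) = 1.72×10⁻³ m/s.

1.72×10⁻³ m/s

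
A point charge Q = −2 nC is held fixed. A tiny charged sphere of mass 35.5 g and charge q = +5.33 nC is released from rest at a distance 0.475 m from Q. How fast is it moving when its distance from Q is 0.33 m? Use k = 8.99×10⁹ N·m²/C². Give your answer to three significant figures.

Only the electrostatic force acts, so mechanical energy is conserved: ½mv² = U₁ − U₂ = kQq(1/r₁ − 1/r₂).
U₁ − U₂ = (8.99×10⁹ N·m²/C²)(-2.00×10⁻⁹ C)(5.33×10⁻⁹ C)(1/0.475 − 1/0.330) = 8.86×10⁻⁸ J.
v = √(2·8.86×10⁻⁸/0.0355) = 2.23×10⁻³ m/s.

2.23×10⁻³ m/s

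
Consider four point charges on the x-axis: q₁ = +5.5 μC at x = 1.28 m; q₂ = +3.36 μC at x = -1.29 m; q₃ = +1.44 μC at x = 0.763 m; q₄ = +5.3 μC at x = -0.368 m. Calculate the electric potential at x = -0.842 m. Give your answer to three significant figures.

1.99×10⁵ V

The total potential is the scalar sum of each charge's contribution, V = Σ kqᵢ/rᵢ.
Distances from the field point to each charge: r₁ = 2.12 m, r₂ = 0.448 m, r₃ = 1.60 m, r₄ = 0.474 m.
V = k[(5.50×10⁻⁶)/(2.12) + (3.36×10⁻⁶)/(0.448) + (1.44×10⁻⁶)/(1.60) + (5.30×10⁻⁶)/(0.474)] = 1.99×10⁵ V.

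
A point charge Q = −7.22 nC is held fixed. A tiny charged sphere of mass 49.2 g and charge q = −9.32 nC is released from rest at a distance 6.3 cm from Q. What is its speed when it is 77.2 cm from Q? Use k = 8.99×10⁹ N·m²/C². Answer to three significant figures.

Only the electrostatic force acts, so mechanical energy is conserved: ½mv² = U₁ − U₂ = kQq(1/r₁ − 1/r₂).
U₁ − U₂ = (8.99×10⁹ N·m²/C²)(-7.22×10⁻⁹ C)(-9.32×10⁻⁹ C)(1/0.0630 − 1/0.772) = 8.82×10⁻⁶ J.
v = √(2·8.82×10⁻⁶/0.0492) = 0.0189 m/s.

0.0189 m/s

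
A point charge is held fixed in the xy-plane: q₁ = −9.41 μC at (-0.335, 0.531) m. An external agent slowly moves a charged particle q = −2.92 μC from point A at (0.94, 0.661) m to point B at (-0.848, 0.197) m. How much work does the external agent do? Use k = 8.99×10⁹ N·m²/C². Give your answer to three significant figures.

For quasistatic motion the external work equals the change in potential energy: W_ext = qΔV = q(V_B − V_A).
At A: distance to the source charge is 1.28 m; V_A = kq₁/r = -6.60×10⁴ V.
At B: distance to the source charge is 0.612 m; V_B = kq₁/r = -1.38×10⁵ V.
ΔV = V_B − V_A = -7.22×10⁴ V.
W_ext = qΔV = (-2.92×10⁻⁶ C)(-7.22×10⁴ V) = 0.211 J.

0.211 J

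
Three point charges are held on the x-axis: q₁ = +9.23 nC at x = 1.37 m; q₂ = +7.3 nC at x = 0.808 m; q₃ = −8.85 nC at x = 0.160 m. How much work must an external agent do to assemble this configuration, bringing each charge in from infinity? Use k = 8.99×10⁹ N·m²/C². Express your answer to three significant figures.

-4.25×10⁻⁷ J

The work to assemble the configuration equals its total potential energy, U = Σ kqᵢqⱼ/rᵢⱼ over all pairs.
Pair separations: r₁₂ = 0.562 m, r₁₃ = 1.21 m, r₂₃ = 0.648 m.
U = (1.08×10⁻⁶) + (-6.07×10⁻⁷) + (-8.96×10⁻⁷) = -4.25×10⁻⁷ J.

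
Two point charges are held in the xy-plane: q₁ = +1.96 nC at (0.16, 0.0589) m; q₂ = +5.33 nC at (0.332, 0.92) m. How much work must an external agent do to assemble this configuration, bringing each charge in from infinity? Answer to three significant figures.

1.07×10⁻⁷ J

The assembly work is the sum of pairwise potential energies, U = Σ_{i<j} kqᵢqⱼ/rᵢⱼ.
Pair separations: r₁₂ = 0.878 m.
U = (1.07×10⁻⁷) = 1.07×10⁻⁷ J.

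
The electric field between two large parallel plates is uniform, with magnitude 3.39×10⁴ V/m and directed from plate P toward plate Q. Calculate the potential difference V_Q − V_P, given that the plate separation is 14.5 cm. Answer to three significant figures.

-4920 V

In a uniform field, potential decreases in the direction of E: ΔV = −E·d for a displacement d parallel to E.
Going from P to Q is a displacement of 14.5 cm along the field, so V_Q − V_P = −Ed = -4920 V.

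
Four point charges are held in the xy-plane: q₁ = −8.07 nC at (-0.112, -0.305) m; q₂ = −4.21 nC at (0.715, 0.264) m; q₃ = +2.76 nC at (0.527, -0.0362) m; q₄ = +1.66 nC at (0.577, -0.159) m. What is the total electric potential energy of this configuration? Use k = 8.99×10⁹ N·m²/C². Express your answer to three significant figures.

-2.81×10⁻⁷ J

The work to assemble the configuration equals its total potential energy, U = Σ kqᵢqⱼ/rᵢⱼ over all pairs.
Pair separations: r₁₂ = 1.00 m, r₁₃ = 0.693 m, r₁₄ = 0.704 m, r₂₃ = 0.354 m, r₂₄ = 0.445 m, r₃₄ = 0.133 m.
Summing all 6 pair terms gives U = -2.81×10⁻⁷ J.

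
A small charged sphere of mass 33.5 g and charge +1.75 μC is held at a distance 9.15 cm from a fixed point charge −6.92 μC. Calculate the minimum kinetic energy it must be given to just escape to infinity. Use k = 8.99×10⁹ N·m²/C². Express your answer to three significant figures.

1.19 J

To just escape, total mechanical energy must reach zero at infinity: ½mv²_min + U = 0, so ½mv²_min = −U = |kQq|/r.
|U| = |kQq|/r = (8.99×10⁹ N·m²/C²)(6.92×10⁻⁶)(1.75×10⁻⁶)/(0.0915) = 1.19 J.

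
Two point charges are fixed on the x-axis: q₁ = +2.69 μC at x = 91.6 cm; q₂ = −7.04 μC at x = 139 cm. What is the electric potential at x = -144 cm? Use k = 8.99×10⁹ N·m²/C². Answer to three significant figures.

-1.21×10⁴ V

The total potential is the scalar sum of each charge's contribution, V = Σ kqᵢ/rᵢ.
Distances from the field point to each charge: r₁ = 2.36 m, r₂ = 2.83 m.
V = k[(2.69×10⁻⁶)/(2.36) + (-7.04×10⁻⁶)/(2.83)] = -1.21×10⁴ V.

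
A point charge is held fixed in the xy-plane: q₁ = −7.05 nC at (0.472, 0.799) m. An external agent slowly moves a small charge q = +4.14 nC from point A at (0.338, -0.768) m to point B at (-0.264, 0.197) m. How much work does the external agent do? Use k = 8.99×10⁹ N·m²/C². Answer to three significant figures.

-1.09×10⁻⁷ J

For quasistatic motion the external work equals the change in potential energy: W_ext = qΔV = q(V_B − V_A).
At A: distance to the source charge is 1.57 m; V_A = kq₁/r = -40.3 V.
At B: distance to the source charge is 0.951 m; V_B = kq₁/r = -66.7 V.
ΔV = V_B − V_A = -26.4 V.
W_ext = qΔV = (4.14×10⁻⁹ C)(-26.4 V) = -1.09×10⁻⁷ J.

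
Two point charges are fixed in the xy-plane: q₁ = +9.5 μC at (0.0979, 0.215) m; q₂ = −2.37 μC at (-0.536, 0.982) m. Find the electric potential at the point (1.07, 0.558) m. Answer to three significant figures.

Electric potential is a scalar, so the contributions from each charge add algebraically: V = Σ kqᵢ/rᵢ.
Distances from the field point to each charge: r₁ = 1.03 m, r₂ = 1.66 m.
V = k[(9.50×10⁻⁶)/(1.03) + (-2.37×10⁻⁶)/(1.66)] = 7.00×10⁴ V.

7.00×10⁴ V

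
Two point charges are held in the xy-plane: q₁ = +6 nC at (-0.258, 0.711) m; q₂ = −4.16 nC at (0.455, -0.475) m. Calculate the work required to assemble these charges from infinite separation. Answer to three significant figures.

-1.62×10⁻⁷ J

The assembly work is the sum of pairwise potential energies, U = Σ_{i<j} kqᵢqⱼ/rᵢⱼ.
Pair separations: r₁₂ = 1.38 m.
U = (-1.62×10⁻⁷) = -1.62×10⁻⁷ J.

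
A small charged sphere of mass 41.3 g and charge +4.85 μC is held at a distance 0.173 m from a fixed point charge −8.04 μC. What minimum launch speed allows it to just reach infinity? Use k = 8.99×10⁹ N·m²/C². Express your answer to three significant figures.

9.91 m/s

To just escape, total mechanical energy must reach zero at infinity: ½mv²_min + U = 0, so ½mv²_min = −U = |kQq|/r.
|U| = |kQq|/r = (8.99×10⁹ N·m²/C²)(8.04×10⁻⁶)(4.85×10⁻⁶)/(0.173) = 2.03 J.
v_min = √(2|U|/m) = √(2·2.03/0.0413) = 9.91 m/s.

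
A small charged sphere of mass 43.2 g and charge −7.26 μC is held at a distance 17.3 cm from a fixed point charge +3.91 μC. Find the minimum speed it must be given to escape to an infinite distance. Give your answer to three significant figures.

To just escape, total mechanical energy must reach zero at infinity: ½mv²_min + U = 0, so ½mv²_min = −U = |kQq|/r.
|U| = |kQq|/r = (8.99×10⁹ N·m²/C²)(3.91×10⁻⁶)(7.26×10⁻⁶)/(0.173) = 1.48 J.
v_min = √(2|U|/m) = √(2·1.48/0.0432) = 8.26 m/s.

8.26 m/s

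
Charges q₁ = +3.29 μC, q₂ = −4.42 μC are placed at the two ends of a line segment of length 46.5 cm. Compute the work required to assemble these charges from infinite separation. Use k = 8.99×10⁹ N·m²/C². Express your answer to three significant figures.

The assembly work is the sum of pairwise potential energies, U = Σ_{i<j} kqᵢqⱼ/rᵢⱼ.
The separation is r = 0.465 m.
U = (-0.281) = -0.281 J.

-0.281 J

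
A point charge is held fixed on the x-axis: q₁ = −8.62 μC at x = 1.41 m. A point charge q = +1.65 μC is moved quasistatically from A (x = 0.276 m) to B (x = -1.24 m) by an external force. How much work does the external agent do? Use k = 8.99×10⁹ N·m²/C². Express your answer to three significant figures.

For quasistatic motion the external work equals the change in potential energy: W_ext = qΔV = q(V_B − V_A).
At A: distance to the source charge is 1.13 m; V_A = kq₁/r = -6.83×10⁴ V.
At B: distance to the source charge is 2.65 m; V_B = kq₁/r = -2.92×10⁴ V.
ΔV = V_B − V_A = 3.91×10⁴ V.
W_ext = qΔV = (1.65×10⁻⁶ C)(3.91×10⁴ V) = 0.0645 J.

0.0645 J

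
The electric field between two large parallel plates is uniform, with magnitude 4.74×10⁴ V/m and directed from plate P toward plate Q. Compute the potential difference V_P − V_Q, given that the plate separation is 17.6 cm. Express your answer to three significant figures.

8340 V

In a uniform field, potential decreases in the direction of E: ΔV = −E·d for a displacement d parallel to E.
Going from Q to P is a displacement of 17.6 cm opposite to the field, so V_P − V_Q = +Ed = 8340 V.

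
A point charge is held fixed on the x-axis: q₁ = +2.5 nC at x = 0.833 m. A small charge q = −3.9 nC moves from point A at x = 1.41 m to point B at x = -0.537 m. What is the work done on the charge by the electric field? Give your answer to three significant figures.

-8.79×10⁻⁸ J

The work done by the electric force is W_field = −ΔU = −q(V_B − V_A) = q(V_A − V_B).
At A: distance to the source charge is 0.577 m; V_A = kq₁/r = 39.0 V.
At B: distance to the source charge is 1.37 m; V_B = kq₁/r = 16.4 V.
ΔV = V_B − V_A = -22.5 V.
W_field = −qΔV = −(-3.90×10⁻⁹ C)(-22.5 V) = -8.79×10⁻⁸ J.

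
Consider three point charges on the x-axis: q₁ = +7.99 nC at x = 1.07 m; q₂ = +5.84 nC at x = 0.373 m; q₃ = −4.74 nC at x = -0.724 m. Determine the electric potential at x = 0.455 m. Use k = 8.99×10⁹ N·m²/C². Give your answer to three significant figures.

The total potential is the scalar sum of each charge's contribution, V = Σ kqᵢ/rᵢ.
Distances from the field point to each charge: r₁ = 0.615 m, r₂ = 0.0820 m, r₃ = 1.18 m.
V = k[(7.99×10⁻⁹)/(0.615) + (5.84×10⁻⁹)/(0.0820) + (-4.74×10⁻⁹)/(1.18)] = 721 V.

721 V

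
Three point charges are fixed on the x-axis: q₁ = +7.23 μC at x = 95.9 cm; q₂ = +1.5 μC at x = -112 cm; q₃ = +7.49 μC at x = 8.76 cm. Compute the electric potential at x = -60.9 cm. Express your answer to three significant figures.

1.65×10⁵ V

Electric potential is a scalar, so the contributions from each charge add algebraically: V = Σ kqᵢ/rᵢ.
Distances from the field point to each charge: r₁ = 1.57 m, r₂ = 0.511 m, r₃ = 0.697 m.
V = k[(7.23×10⁻⁶)/(1.57) + (1.50×10⁻⁶)/(0.511) + (7.49×10⁻⁶)/(0.697)] = 1.65×10⁵ V.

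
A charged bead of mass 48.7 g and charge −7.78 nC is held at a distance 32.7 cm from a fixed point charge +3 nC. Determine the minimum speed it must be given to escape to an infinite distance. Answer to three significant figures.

5.13×10⁻³ m/s

To just escape, total mechanical energy must reach zero at infinity: ½mv²_min + U = 0, so ½mv²_min = −U = |kQq|/r.
|U| = |kQq|/r = (8.99×10⁹ N·m²/C²)(3.00×10⁻⁹)(7.78×10⁻⁹)/(0.327) = 6.42×10⁻⁷ J.
v_min = √(2|U|/m) = √(2·6.42×10⁻⁷/0.0487) = 5.13×10⁻³ m/s.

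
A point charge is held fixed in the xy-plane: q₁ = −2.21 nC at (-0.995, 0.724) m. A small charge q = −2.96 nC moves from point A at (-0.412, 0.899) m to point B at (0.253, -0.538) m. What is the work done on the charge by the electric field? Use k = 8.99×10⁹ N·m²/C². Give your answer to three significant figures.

6.35×10⁻⁸ J

The work done by the electric force is W_field = −ΔU = −q(V_B − V_A) = q(V_A − V_B).
At A: distance to the source charge is 0.609 m; V_A = kq₁/r = -32.6 V.
At B: distance to the source charge is 1.77 m; V_B = kq₁/r = -11.2 V.
ΔV = V_B − V_A = 21.4 V.
W_field = −qΔV = −(-2.96×10⁻⁹ C)(21.4 V) = 6.35×10⁻⁸ J.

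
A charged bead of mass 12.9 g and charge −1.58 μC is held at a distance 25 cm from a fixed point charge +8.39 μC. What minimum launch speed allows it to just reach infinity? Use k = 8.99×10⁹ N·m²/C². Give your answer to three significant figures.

8.60 m/s

To just escape, total mechanical energy must reach zero at infinity: ½mv²_min + U = 0, so ½mv²_min = −U = |kQq|/r.
|U| = |kQq|/r = (8.99×10⁹ N·m²/C²)(8.39×10⁻⁶)(1.58×10⁻⁶)/(0.250) = 0.477 J.
v_min = √(2|U|/m) = √(2·0.477/0.0129) = 8.60 m/s.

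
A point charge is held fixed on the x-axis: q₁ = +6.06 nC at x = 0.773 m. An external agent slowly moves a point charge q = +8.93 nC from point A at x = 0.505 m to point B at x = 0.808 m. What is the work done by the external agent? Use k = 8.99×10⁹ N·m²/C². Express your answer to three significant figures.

1.21×10⁻⁵ J

For quasistatic motion the external work equals the change in potential energy: W_ext = qΔV = q(V_B − V_A).
At A: distance to the source charge is 0.268 m; V_A = kq₁/r = 203 V.
At B: distance to the source charge is 0.0350 m; V_B = kq₁/r = 1560 V.
ΔV = V_B − V_A = 1350 V.
W_ext = qΔV = (8.93×10⁻⁹ C)(1350 V) = 1.21×10⁻⁵ J.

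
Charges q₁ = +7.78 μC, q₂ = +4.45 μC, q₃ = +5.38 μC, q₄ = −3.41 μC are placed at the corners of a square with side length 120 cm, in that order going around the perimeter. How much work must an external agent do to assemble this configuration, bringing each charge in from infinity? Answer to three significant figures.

0.244 J

The work to assemble the configuration equals its total potential energy, U = Σ kqᵢqⱼ/rᵢⱼ over all pairs.
The four side pairs have separation 1.20 m and the two diagonal pairs 1.70 m.
Summing all 6 pair terms gives U = 0.244 J.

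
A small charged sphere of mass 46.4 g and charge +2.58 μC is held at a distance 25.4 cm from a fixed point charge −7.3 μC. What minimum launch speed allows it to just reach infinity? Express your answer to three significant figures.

To just escape, total mechanical energy must reach zero at infinity: ½mv²_min + U = 0, so ½mv²_min = −U = |kQq|/r.
|U| = |kQq|/r = (8.99×10⁹ N·m²/C²)(7.30×10⁻⁶)(2.58×10⁻⁶)/(0.254) = 0.667 J.
v_min = √(2|U|/m) = √(2·0.667/0.0464) = 5.36 m/s.

5.36 m/s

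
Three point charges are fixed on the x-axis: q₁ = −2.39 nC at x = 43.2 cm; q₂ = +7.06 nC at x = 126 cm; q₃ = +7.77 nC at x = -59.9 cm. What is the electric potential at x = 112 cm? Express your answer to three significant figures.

The total potential is the scalar sum of each charge's contribution, V = Σ kqᵢ/rᵢ.
Distances from the field point to each charge: r₁ = 0.688 m, r₂ = 0.140 m, r₃ = 1.72 m.
V = k[(-2.39×10⁻⁹)/(0.688) + (7.06×10⁻⁹)/(0.140) + (7.77×10⁻⁹)/(1.72)] = 463 V.

463 V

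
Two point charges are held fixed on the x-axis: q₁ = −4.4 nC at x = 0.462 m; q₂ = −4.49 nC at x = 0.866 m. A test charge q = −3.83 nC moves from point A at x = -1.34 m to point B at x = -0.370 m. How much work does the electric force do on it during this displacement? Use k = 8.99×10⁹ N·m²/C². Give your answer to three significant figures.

-1.53×10⁻⁷ J

The work done by the electric force is W_field = −ΔU = −q(V_B − V_A) = q(V_A − V_B).
At A: distances to the source charges are 1.80 m, 2.21 m; V_A = Σ kqᵢ/rᵢ = -40.2 V.
At B: distances to the source charges are 0.832 m, 1.24 m; V_B = Σ kqᵢ/rᵢ = -80.2 V.
ΔV = V_B − V_A = -40.0 V.
W_field = −qΔV = −(-3.83×10⁻⁹ C)(-40.0 V) = -1.53×10⁻⁷ J.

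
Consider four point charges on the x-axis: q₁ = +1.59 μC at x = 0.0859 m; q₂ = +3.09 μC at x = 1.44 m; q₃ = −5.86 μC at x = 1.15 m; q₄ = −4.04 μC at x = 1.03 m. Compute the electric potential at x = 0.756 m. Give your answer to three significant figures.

-2.04×10⁵ V

The total potential is the scalar sum of each charge's contribution, V = Σ kqᵢ/rᵢ.
Distances from the field point to each charge: r₁ = 0.670 m, r₂ = 0.684 m, r₃ = 0.394 m, r₄ = 0.274 m.
V = k[(1.59×10⁻⁶)/(0.670) + (3.09×10⁻⁶)/(0.684) + (-5.86×10⁻⁶)/(0.394) + (-4.04×10⁻⁶)/(0.274)] = -2.04×10⁵ V.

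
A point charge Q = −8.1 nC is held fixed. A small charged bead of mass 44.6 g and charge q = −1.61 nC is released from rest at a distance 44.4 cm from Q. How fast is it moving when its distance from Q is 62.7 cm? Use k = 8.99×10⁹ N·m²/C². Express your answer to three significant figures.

1.86×10⁻³ m/s

Only the electrostatic force acts, so mechanical energy is conserved: ½mv² = U₁ − U₂ = kQq(1/r₁ − 1/r₂).
U₁ − U₂ = (8.99×10⁹ N·m²/C²)(-8.10×10⁻⁹ C)(-1.61×10⁻⁹ C)(1/0.444 − 1/0.627) = 7.71×10⁻⁸ J.
v = √(2·7.71×10⁻⁸/0.0446) = 1.86×10⁻³ m/s.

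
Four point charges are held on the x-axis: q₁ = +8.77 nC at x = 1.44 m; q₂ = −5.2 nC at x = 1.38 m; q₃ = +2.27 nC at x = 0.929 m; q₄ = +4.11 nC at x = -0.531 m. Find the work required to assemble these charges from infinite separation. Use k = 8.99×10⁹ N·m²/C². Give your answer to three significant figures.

The assembly work is the sum of pairwise potential energies, U = Σ_{i<j} kqᵢqⱼ/rᵢⱼ.
Pair separations: r₁₂ = 0.0600 m, r₁₃ = 0.511 m, r₁₄ = 1.97 m, r₂₃ = 0.451 m, r₂₄ = 1.91 m, r₃₄ = 1.46 m.
Summing all 6 pair terms gives U = -6.60×10⁻⁶ J.

-6.60×10⁻⁶ J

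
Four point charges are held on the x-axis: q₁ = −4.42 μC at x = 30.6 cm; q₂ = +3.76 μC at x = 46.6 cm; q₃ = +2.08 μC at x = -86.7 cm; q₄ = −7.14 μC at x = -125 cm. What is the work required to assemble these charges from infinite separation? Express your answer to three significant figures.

The work to assemble the configuration equals its total potential energy, U = Σ kqᵢqⱼ/rᵢⱼ over all pairs.
Pair separations: r₁₂ = 0.160 m, r₁₃ = 1.17 m, r₁₄ = 1.56 m, r₂₃ = 1.33 m, r₂₄ = 1.72 m, r₃₄ = 0.383 m.
Summing all 6 pair terms gives U = -1.26 J.

-1.26 J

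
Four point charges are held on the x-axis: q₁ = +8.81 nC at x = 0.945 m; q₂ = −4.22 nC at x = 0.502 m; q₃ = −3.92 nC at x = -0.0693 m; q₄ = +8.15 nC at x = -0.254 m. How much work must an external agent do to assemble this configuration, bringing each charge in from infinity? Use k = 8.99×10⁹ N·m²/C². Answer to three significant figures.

-2.23×10⁻⁶ J

The work to assemble the configuration equals its total potential energy, U = Σ kqᵢqⱼ/rᵢⱼ over all pairs.
Pair separations: r₁₂ = 0.443 m, r₁₃ = 1.01 m, r₁₄ = 1.20 m, r₂₃ = 0.571 m, r₂₄ = 0.756 m, r₃₄ = 0.185 m.
Summing all 6 pair terms gives U = -2.23×10⁻⁶ J.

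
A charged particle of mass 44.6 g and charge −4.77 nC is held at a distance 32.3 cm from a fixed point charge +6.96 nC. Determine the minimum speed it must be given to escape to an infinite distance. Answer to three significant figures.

6.44×10⁻³ m/s

To just escape, total mechanical energy must reach zero at infinity: ½mv²_min + U = 0, so ½mv²_min = −U = |kQq|/r.
|U| = |kQq|/r = (8.99×10⁹ N·m²/C²)(6.96×10⁻⁹)(4.77×10⁻⁹)/(0.323) = 9.24×10⁻⁷ J.
v_min = √(2|U|/m) = √(2·9.24×10⁻⁷/0.0446) = 6.44×10⁻³ m/s.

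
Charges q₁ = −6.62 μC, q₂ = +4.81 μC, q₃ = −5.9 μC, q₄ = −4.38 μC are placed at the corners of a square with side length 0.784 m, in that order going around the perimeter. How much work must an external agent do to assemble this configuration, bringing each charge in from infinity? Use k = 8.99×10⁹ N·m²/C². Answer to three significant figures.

0.0841 J

The assembly work is the sum of pairwise potential energies, U = Σ_{i<j} kqᵢqⱼ/rᵢⱼ.
The four side pairs have separation 0.784 m and the two diagonal pairs 1.11 m.
Summing all 6 pair terms gives U = 0.0841 J.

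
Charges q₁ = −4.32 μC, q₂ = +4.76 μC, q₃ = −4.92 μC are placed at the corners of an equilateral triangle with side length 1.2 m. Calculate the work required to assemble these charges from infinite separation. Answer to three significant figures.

-0.170 J

The assembly work is the sum of pairwise potential energies, U = Σ_{i<j} kqᵢqⱼ/rᵢⱼ.
All three pair separations equal the side length, 1.20 m.
U = (-0.154) + (0.159) + (-0.175) = -0.170 J.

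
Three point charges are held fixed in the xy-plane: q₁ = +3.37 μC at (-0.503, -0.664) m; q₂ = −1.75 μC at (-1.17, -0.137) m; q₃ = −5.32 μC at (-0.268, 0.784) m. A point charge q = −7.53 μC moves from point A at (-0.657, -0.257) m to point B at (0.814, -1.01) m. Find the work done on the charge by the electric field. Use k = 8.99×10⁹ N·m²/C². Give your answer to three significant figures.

The work done by the electric force is W_field = −ΔU = −q(V_B − V_A) = q(V_A − V_B).
At A: distances to the source charges are 0.435 m, 0.527 m, 1.11 m; V_A = Σ kqᵢ/rᵢ = -3280 V.
At B: distances to the source charges are 1.36 m, 2.17 m, 2.10 m; V_B = Σ kqᵢ/rᵢ = -7840 V.
ΔV = V_B − V_A = -4560 V.
W_field = −qΔV = −(-7.53×10⁻⁶ C)(-4560 V) = -0.0343 J.

-0.0343 J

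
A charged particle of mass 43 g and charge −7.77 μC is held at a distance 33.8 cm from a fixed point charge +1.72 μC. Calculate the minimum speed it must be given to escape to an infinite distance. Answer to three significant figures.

To just escape, total mechanical energy must reach zero at infinity: ½mv²_min + U = 0, so ½mv²_min = −U = |kQq|/r.
|U| = |kQq|/r = (8.99×10⁹ N·m²/C²)(1.72×10⁻⁶)(7.77×10⁻⁶)/(0.338) = 0.355 J.
v_min = √(2|U|/m) = √(2·0.355/0.0430) = 4.07 m/s.

4.07 m/s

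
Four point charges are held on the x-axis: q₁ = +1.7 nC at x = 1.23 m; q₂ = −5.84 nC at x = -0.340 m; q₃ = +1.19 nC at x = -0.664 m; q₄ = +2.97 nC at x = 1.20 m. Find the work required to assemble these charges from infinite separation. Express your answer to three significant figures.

The assembly work is the sum of pairwise potential energies, U = Σ_{i<j} kqᵢqⱼ/rᵢⱼ.
Pair separations: r₁₂ = 1.57 m, r₁₃ = 1.89 m, r₁₄ = 0.0300 m, r₂₃ = 0.324 m, r₂₄ = 1.54 m, r₃₄ = 1.86 m.
Summing all 6 pair terms gives U = 1.19×10⁻⁶ J.

1.19×10⁻⁶ J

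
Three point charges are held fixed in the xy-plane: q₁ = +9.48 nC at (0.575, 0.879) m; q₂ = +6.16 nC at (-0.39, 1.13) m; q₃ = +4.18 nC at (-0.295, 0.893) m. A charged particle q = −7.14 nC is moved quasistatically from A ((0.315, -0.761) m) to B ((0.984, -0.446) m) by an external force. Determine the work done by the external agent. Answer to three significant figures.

For quasistatic motion the external work equals the change in potential energy: W_ext = qΔV = q(V_B − V_A).
At A: distances to the source charges are 1.66 m, 2.02 m, 1.76 m; V_A = Σ kqᵢ/rᵢ = 100 V.
At B: distances to the source charges are 1.39 m, 2.09 m, 1.85 m; V_B = Σ kqᵢ/rᵢ = 108 V.
ΔV = V_B − V_A = 8.16 V.
W_ext = qΔV = (-7.14×10⁻⁹ C)(8.16 V) = -5.82×10⁻⁸ J.

-5.82×10⁻⁸ J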